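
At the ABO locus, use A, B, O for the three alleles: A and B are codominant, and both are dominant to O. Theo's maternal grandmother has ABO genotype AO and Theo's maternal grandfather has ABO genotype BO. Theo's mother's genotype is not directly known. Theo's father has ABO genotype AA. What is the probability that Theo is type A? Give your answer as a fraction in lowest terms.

3/4

Theo's mother's ABO genotype from AO × BO: 1/4 AB, 1/4 AO, 1/4 BO, 1/4 OO.
Crossing each possibility with the father AA and summing P(type A): 1/4·1/2 + 1/4·1 + 1/4·1/2 + 1/4·1 = 3/4.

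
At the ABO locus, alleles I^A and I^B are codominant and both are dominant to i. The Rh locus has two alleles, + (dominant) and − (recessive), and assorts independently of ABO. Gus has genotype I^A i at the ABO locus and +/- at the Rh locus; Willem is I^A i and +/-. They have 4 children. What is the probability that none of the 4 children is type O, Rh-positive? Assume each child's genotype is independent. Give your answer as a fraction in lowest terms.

28561/65536

ABO cross I^A i × I^A i → 1/4 O, 3/4 A.
Rh cross +/- × +/- → 3/4 Rh+, 1/4 Rh-; so P(type O, Rh-positive) = 1/4 × 3/4 = 3/16 per child.
P(not type O, Rh-positive) = 13/16 for one child; (13/16)^4 = 28561/65536.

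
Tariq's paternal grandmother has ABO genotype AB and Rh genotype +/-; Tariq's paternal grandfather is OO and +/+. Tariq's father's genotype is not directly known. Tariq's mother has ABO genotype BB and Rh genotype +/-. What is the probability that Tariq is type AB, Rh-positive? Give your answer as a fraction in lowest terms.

Tariq's father's ABO genotype from AB × OO: 1/2 AO, 1/2 BO.
Crossing each possibility with the mother BB and summing P(type AB): 1/2·1/2 + 1/2·0 = 1/4.
Similarly for Rh via the father's Rh distribution: P(Rh+) = 7/8.
Independent loci: 1/4 × 7/8 = 7/32.

7/32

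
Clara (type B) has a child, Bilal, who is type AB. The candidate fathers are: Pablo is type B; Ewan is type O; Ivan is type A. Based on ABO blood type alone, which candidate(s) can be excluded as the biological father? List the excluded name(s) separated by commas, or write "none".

Pablo, Ewan

A candidate is excluded only if no genotype consistent with his phenotype could produce a type AB child with a type B mother.
Pablo (type B): no genotype consistent with that phenotype can produce a type-AB child with a type-B mother.
Ewan (type O): no genotype consistent with that phenotype can produce a type-AB child with a type-B mother.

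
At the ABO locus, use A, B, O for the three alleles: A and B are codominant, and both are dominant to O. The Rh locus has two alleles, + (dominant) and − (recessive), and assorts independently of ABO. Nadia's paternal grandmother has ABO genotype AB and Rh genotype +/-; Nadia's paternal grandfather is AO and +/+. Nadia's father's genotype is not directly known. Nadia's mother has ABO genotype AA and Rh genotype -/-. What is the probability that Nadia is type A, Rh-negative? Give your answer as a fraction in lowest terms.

3/16

Nadia's father's ABO genotype from AB × AO: 1/4 AA, 1/4 AB, 1/4 AO, 1/4 BO.
Crossing each possibility with the mother AA and summing P(type A): 1/4·1 + 1/4·1/2 + 1/4·1 + 1/4·1/2 = 3/4.
Similarly for Rh via the father's Rh distribution: P(Rh-) = 1/4.
Independent loci: 3/4 × 1/4 = 3/16.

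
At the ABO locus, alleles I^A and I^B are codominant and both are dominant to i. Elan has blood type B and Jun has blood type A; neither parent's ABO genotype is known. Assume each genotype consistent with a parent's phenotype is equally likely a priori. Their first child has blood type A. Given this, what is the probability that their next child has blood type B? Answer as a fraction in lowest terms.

Possible genotypes: Elan ∈ {I^B I^B, I^B i}; Jun ∈ {I^A I^A, I^A i}.
Weight each parental genotype pair by prior × P(type-A child):
  I^B i × I^A I^A: posterior weight 2/3; P(next child type B) = 0.
  I^B i × I^A i: posterior weight 1/3; P(next child type B) = 1/4.
Weighted sum = 1/12.

1/12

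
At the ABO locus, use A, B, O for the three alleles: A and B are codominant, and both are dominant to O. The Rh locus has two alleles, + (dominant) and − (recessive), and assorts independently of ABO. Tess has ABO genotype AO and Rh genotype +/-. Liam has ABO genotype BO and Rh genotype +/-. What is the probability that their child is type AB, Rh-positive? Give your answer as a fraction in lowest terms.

ABO cross AO × BO → offspring phenotypes: 1/4 O, 1/4 A, 1/4 B, 1/4 AB.
Rh cross +/- × +/- → 3/4 Rh+, 1/4 Rh-.
Independent loci: P(type AB, Rh-positive) = 1/4 × 3/4 = 3/16.

3/16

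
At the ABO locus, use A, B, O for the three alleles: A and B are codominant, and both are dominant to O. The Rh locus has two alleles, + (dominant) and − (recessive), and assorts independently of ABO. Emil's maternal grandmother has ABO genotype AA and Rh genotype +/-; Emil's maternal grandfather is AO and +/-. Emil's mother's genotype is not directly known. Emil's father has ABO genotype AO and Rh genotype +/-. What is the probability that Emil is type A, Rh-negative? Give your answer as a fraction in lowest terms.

7/32

Emil's mother's ABO genotype from AA × AO: 1/2 AA, 1/2 AO.
Crossing each possibility with the father AO and summing P(type A): 1/2·1 + 1/2·3/4 = 7/8.
Similarly for Rh via the mother's Rh distribution: P(Rh-) = 1/4.
Independent loci: 7/8 × 1/4 = 7/32.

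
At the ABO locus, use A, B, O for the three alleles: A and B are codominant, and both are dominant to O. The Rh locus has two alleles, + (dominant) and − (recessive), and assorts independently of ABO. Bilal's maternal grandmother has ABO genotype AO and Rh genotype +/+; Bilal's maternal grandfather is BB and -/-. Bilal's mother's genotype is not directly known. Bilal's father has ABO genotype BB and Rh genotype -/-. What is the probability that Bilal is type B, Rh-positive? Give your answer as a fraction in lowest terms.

3/8

Bilal's mother's ABO genotype from AO × BB: 1/2 AB, 1/2 BO.
Crossing each possibility with the father BB and summing P(type B): 1/2·1/2 + 1/2·1 = 3/4.
Similarly for Rh via the mother's Rh distribution: P(Rh+) = 1/2.
Independent loci: 3/4 × 1/2 = 3/8.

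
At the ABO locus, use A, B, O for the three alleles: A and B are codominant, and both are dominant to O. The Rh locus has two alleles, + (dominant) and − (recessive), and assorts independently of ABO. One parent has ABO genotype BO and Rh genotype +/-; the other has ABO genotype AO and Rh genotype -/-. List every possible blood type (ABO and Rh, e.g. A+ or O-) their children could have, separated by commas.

Gametes from BO × AO give offspring ABO genotypes AB, AO, BO, OO, i.e. phenotypes O, A, B, AB.
Rh cross +/- × -/- → phenotypes Rh+, Rh-.
Combining independently: O+, O-, A+, A-, B+, B-, AB+, AB-.

O+, O-, A+, A-, B+, B-, AB+, AB-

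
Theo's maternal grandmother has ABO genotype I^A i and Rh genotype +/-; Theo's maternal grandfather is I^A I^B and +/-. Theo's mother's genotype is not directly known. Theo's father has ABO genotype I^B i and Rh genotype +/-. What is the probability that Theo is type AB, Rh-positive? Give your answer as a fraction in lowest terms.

Theo's mother's ABO genotype from I^A i × I^A I^B: 1/4 I^A I^A, 1/4 I^A I^B, 1/4 I^A i, 1/4 I^B i.
Crossing each possibility with the father I^B i and summing P(type AB): 1/4·1/2 + 1/4·1/4 + 1/4·1/4 + 1/4·0 = 1/4.
Similarly for Rh via the mother's Rh distribution: P(Rh+) = 3/4.
Independent loci: 1/4 × 3/4 = 3/16.

3/16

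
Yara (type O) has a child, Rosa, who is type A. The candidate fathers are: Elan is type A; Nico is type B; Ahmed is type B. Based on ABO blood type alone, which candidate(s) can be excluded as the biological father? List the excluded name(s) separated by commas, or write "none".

A candidate is excluded only if no genotype consistent with his phenotype could produce a type A child with a type O mother.
Nico (type B): no genotype consistent with that phenotype can produce a type-A child with a type-O mother.
Ahmed (type B): no genotype consistent with that phenotype can produce a type-A child with a type-O mother.

Nico, Ahmed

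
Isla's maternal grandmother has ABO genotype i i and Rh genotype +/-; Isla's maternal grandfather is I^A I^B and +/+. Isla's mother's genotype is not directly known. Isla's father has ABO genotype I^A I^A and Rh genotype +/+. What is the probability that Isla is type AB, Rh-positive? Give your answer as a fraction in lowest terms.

1/4

Isla's mother's ABO genotype from i i × I^A I^B: 1/2 I^A i, 1/2 I^B i.
Crossing each possibility with the father I^A I^A and summing P(type AB): 1/2·0 + 1/2·1/2 = 1/4.
Similarly for Rh via the mother's Rh distribution: P(Rh+) = 1.
Independent loci: 1/4 × 1 = 1/4.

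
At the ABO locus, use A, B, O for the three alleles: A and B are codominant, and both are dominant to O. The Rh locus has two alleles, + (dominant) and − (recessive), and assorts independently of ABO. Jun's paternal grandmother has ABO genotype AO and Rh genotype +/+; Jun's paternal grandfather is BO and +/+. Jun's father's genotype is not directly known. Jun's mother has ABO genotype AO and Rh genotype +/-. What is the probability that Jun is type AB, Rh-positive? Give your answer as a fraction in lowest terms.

Jun's father's ABO genotype from AO × BO: 1/4 AB, 1/4 AO, 1/4 BO, 1/4 OO.
Crossing each possibility with the mother AO and summing P(type AB): 1/4·1/4 + 1/4·0 + 1/4·1/4 + 1/4·0 = 1/8.
Similarly for Rh via the father's Rh distribution: P(Rh+) = 1.
Independent loci: 1/8 × 1 = 1/8.

1/8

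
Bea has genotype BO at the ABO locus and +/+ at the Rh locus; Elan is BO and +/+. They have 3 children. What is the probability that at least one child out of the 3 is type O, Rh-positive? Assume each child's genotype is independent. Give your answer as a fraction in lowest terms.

ABO cross BO × BO → 1/4 O, 3/4 B.
Rh cross +/+ × +/+ → 1 Rh+; so P(type O, Rh-positive) = 1/4 × 1 = 1/4 per child.
P(none) = (3/4)^3 = 27/64; P(at least one) = 1 − 27/64 = 37/64.

37/64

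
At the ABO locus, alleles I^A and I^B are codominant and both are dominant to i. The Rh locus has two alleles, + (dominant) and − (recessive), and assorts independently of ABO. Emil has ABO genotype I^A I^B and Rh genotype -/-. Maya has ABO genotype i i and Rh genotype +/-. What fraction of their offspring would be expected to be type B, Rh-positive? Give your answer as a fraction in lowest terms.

1/4

ABO cross I^A I^B × i i → offspring phenotypes: 1/2 A, 1/2 B.
Rh cross -/- × +/- → 1/2 Rh+, 1/2 Rh-.
Independent loci: P(type B, Rh-positive) = 1/2 × 1/2 = 1/4.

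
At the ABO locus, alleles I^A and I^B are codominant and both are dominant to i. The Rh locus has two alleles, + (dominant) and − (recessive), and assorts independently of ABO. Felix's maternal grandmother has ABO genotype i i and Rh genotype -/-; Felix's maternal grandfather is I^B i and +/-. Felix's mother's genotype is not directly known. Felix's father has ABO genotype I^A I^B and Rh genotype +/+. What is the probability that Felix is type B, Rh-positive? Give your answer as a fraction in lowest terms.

Felix's mother's ABO genotype from i i × I^B i: 1/2 I^B i, 1/2 i i.
Crossing each possibility with the father I^A I^B and summing P(type B): 1/2·1/2 + 1/2·1/2 = 1/2.
Similarly for Rh via the mother's Rh distribution: P(Rh+) = 1.
Independent loci: 1/2 × 1 = 1/2.

1/2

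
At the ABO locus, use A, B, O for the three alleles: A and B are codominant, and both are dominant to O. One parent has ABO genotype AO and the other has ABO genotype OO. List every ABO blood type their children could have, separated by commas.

Gametes from AO × OO give offspring ABO genotypes AO, OO, i.e. phenotypes O, A.

O, A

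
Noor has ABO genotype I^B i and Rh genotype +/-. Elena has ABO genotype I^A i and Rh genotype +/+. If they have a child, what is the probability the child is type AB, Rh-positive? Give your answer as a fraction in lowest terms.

ABO cross I^B i × I^A i → offspring phenotypes: 1/4 O, 1/4 A, 1/4 B, 1/4 AB.
Rh cross +/- × +/+ → 1 Rh+.
Independent loci: P(type AB, Rh-positive) = 1/4 × 1 = 1/4.

1/4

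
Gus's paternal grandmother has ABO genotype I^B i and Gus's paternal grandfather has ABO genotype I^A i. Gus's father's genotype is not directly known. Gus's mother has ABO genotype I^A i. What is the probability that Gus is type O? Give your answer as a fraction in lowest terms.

1/4

Gus's father's ABO genotype from I^B i × I^A i: 1/4 I^A I^B, 1/4 I^A i, 1/4 I^B i, 1/4 i i.
Crossing each possibility with the mother I^A i and summing P(type O): 1/4·0 + 1/4·1/4 + 1/4·1/4 + 1/4·1/2 = 1/4.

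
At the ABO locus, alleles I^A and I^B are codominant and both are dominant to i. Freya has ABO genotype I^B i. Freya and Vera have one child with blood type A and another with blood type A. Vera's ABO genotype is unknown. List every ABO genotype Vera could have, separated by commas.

For each candidate genotype of Vera, check whether crossing it with I^B i can produce every observed child phenotype.
  I^A I^A → possible child types {A, AB} ✓
  I^A I^B → possible child types {A, B, AB} ✓
  I^A i → possible child types {O, A, B, AB} ✓
  I^B I^B → possible child types {B} ✗
  I^B i → possible child types {O, B} ✗
  i i → possible child types {O, B} ✗

I^A I^A, I^A I^B, I^A i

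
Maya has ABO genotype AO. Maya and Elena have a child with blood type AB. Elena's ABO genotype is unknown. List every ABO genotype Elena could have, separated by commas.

For each candidate genotype of Elena, check whether crossing it with AO can produce every observed child phenotype.
  AA → possible child types {A} ✗
  AB → possible child types {A, B, AB} ✓
  AO → possible child types {O, A} ✗
  BB → possible child types {B, AB} ✓
  BO → possible child types {O, A, B, AB} ✓
  OO → possible child types {O, A} ✗

AB, BB, BO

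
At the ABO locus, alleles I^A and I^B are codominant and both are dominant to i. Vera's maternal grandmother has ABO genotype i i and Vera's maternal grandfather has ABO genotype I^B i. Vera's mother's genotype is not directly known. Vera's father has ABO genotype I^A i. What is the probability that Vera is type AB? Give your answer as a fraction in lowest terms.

1/8

Vera's mother's ABO genotype from i i × I^B i: 1/2 I^B i, 1/2 i i.
Crossing each possibility with the father I^A i and summing P(type AB): 1/2·1/4 + 1/2·0 = 1/8.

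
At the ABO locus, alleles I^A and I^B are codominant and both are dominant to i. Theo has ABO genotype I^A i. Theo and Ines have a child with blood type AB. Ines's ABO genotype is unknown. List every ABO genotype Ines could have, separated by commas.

For each candidate genotype of Ines, check whether crossing it with I^A i can produce every observed child phenotype.
  I^A I^A → possible child types {A} ✗
  I^A I^B → possible child types {A, B, AB} ✓
  I^A i → possible child types {O, A} ✗
  I^B I^B → possible child types {B, AB} ✓
  I^B i → possible child types {O, A, B, AB} ✓
  i i → possible child types {O, A} ✗

I^A I^B, I^B I^B, I^B i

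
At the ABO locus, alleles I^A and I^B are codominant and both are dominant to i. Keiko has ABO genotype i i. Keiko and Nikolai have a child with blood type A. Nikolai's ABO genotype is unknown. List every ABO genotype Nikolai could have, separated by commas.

For each candidate genotype of Nikolai, check whether crossing it with i i can produce every observed child phenotype.
  I^A I^A → possible child types {A} ✓
  I^A I^B → possible child types {A, B} ✓
  I^A i → possible child types {O, A} ✓
  I^B I^B → possible child types {B} ✗
  I^B i → possible child types {O, B} ✗
  i i → possible child types {O} ✗

I^A I^A, I^A I^B, I^A i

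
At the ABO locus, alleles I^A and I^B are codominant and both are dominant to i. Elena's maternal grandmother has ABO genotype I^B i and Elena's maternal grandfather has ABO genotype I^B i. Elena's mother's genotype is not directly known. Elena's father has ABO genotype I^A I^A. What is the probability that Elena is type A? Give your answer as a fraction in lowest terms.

1/2

Elena's mother's ABO genotype from I^B i × I^B i: 1/4 I^B I^B, 1/2 I^B i, 1/4 i i.
Crossing each possibility with the father I^A I^A and summing P(type A): 1/4·0 + 1/2·1/2 + 1/4·1 = 1/2.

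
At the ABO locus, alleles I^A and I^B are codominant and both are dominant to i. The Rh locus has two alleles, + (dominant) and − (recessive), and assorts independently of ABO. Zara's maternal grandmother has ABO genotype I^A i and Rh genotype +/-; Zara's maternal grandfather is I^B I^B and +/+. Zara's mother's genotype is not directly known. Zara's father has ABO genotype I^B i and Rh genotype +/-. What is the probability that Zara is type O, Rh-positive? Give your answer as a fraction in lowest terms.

Zara's mother's ABO genotype from I^A i × I^B I^B: 1/2 I^A I^B, 1/2 I^B i.
Crossing each possibility with the father I^B i and summing P(type O): 1/2·0 + 1/2·1/4 = 1/8.
Similarly for Rh via the mother's Rh distribution: P(Rh+) = 7/8.
Independent loci: 1/8 × 7/8 = 7/64.

7/64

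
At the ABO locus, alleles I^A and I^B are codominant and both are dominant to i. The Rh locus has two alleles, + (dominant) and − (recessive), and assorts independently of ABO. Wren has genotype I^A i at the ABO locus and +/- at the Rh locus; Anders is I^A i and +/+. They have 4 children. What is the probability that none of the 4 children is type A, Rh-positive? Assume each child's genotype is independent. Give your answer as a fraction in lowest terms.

1/256

ABO cross I^A i × I^A i → 1/4 O, 3/4 A.
Rh cross +/- × +/+ → 1 Rh+; so P(type A, Rh-positive) = 3/4 × 1 = 3/4 per child.
P(not type A, Rh-positive) = 1/4 for one child; (1/4)^4 = 1/256.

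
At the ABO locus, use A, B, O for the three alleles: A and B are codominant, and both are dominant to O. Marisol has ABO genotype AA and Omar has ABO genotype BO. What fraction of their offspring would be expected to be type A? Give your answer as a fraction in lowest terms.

1/2

ABO cross AA × BO → offspring phenotypes: 1/2 A, 1/2 AB.
So P(type A) = 1/2.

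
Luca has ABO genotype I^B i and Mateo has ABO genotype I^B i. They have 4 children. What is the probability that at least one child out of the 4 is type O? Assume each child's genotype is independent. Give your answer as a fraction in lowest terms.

ABO cross I^B i × I^B i → 1/4 O, 3/4 B.
So P(type O) = 1/4 per child.
P(none) = (3/4)^4 = 81/256; P(at least one) = 1 − 81/256 = 175/256.

175/256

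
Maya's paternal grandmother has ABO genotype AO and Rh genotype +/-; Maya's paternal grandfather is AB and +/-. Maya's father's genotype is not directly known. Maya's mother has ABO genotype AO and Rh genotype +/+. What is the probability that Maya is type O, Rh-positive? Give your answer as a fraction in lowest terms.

1/8

Maya's father's ABO genotype from AO × AB: 1/4 AA, 1/4 AB, 1/4 AO, 1/4 BO.
Crossing each possibility with the mother AO and summing P(type O): 1/4·0 + 1/4·0 + 1/4·1/4 + 1/4·1/4 = 1/8.
Similarly for Rh via the father's Rh distribution: P(Rh+) = 1.
Independent loci: 1/8 × 1 = 1/8.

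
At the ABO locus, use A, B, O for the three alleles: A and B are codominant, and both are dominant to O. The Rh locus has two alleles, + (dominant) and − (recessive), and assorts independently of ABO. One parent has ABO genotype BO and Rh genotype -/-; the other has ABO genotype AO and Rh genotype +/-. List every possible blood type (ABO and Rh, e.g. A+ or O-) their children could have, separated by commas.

Gametes from BO × AO give offspring ABO genotypes AB, AO, BO, OO, i.e. phenotypes O, A, B, AB.
Rh cross -/- × +/- → phenotypes Rh+, Rh-.
Combining independently: O+, O-, A+, A-, B+, B-, AB+, AB-.

O+, O-, A+, A-, B+, B-, AB+, AB-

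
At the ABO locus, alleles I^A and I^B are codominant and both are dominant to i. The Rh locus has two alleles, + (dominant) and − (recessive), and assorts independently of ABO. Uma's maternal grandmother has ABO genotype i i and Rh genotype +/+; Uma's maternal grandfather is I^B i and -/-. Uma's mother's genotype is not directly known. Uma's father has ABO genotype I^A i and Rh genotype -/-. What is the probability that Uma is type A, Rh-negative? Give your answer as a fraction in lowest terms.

Uma's mother's ABO genotype from i i × I^B i: 1/2 I^B i, 1/2 i i.
Crossing each possibility with the father I^A i and summing P(type A): 1/2·1/4 + 1/2·1/2 = 3/8.
Similarly for Rh via the mother's Rh distribution: P(Rh-) = 1/2.
Independent loci: 3/8 × 1/2 = 3/16.

3/16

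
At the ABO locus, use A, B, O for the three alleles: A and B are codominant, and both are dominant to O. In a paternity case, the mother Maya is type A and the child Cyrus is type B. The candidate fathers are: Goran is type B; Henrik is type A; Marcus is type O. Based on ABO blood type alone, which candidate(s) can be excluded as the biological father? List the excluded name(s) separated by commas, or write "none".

Henrik, Marcus

A candidate is excluded only if no genotype consistent with his phenotype could produce a type B child with a type A mother.
Henrik (type A): no genotype consistent with that phenotype can produce a type-B child with a type-A mother.
Marcus (type O): no genotype consistent with that phenotype can produce a type-B child with a type-A mother.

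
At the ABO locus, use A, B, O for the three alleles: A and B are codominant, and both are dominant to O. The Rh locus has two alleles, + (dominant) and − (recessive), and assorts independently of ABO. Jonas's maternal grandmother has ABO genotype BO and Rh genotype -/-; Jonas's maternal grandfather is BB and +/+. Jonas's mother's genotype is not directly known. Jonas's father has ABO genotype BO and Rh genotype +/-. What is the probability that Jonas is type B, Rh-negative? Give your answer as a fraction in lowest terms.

7/32

Jonas's mother's ABO genotype from BO × BB: 1/2 BB, 1/2 BO.
Crossing each possibility with the father BO and summing P(type B): 1/2·1 + 1/2·3/4 = 7/8.
Similarly for Rh via the mother's Rh distribution: P(Rh-) = 1/4.
Independent loci: 7/8 × 1/4 = 7/32.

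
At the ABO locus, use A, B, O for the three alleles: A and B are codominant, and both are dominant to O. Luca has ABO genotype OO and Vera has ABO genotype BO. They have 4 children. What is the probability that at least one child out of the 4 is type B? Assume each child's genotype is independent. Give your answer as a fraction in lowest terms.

15/16

ABO cross OO × BO → 1/2 O, 1/2 B.
So P(type B) = 1/2 per child.
P(none) = (1/2)^4 = 1/16; P(at least one) = 1 − 1/16 = 15/16.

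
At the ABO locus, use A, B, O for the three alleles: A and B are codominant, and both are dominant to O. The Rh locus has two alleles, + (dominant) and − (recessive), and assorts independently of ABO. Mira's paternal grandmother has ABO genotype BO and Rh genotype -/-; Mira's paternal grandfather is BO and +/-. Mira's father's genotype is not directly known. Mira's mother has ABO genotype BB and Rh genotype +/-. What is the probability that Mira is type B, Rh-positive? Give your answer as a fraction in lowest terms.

5/8

Mira's father's ABO genotype from BO × BO: 1/4 BB, 1/2 BO, 1/4 OO.
Crossing each possibility with the mother BB and summing P(type B): 1/4·1 + 1/2·1 + 1/4·1 = 1.
Similarly for Rh via the father's Rh distribution: P(Rh+) = 5/8.
Independent loci: 1 × 5/8 = 5/8.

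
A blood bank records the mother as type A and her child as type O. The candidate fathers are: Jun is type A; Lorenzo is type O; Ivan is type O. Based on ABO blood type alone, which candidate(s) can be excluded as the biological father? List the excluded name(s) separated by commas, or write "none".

A candidate is excluded only if no genotype consistent with his phenotype could produce a type O child with a type A mother.
Every candidate has at least one consistent genotype combination, so none can be excluded.

none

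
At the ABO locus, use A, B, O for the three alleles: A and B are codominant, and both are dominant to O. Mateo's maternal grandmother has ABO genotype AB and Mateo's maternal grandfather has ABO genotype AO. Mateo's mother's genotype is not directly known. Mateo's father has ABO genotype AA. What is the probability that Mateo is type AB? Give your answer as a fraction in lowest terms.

1/4

Mateo's mother's ABO genotype from AB × AO: 1/4 AA, 1/4 AB, 1/4 AO, 1/4 BO.
Crossing each possibility with the father AA and summing P(type AB): 1/4·0 + 1/4·1/2 + 1/4·0 + 1/4·1/2 = 1/4.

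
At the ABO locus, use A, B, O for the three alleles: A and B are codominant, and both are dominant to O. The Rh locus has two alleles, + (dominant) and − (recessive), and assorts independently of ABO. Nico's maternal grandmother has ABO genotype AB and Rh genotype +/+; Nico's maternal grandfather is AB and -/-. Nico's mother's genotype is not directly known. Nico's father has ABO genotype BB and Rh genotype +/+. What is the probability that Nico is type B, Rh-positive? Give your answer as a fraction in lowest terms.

1/2

Nico's mother's ABO genotype from AB × AB: 1/4 AA, 1/2 AB, 1/4 BB.
Crossing each possibility with the father BB and summing P(type B): 1/4·0 + 1/2·1/2 + 1/4·1 = 1/2.
Similarly for Rh via the mother's Rh distribution: P(Rh+) = 1.
Independent loci: 1/2 × 1 = 1/2.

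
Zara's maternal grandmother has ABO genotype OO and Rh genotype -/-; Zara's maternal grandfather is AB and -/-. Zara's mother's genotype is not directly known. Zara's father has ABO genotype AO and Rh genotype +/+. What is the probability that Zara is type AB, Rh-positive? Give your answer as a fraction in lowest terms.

Zara's mother's ABO genotype from OO × AB: 1/2 AO, 1/2 BO.
Crossing each possibility with the father AO and summing P(type AB): 1/2·0 + 1/2·1/4 = 1/8.
Similarly for Rh via the mother's Rh distribution: P(Rh+) = 1.
Independent loci: 1/8 × 1 = 1/8.

1/8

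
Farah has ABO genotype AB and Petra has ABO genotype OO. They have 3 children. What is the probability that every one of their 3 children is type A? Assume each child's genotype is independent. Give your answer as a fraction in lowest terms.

1/8

ABO cross AB × OO → 1/2 A, 1/2 B.
So P(type A) = 1/2 per child.
All 3 independent: (1/2)^3 = 1/8.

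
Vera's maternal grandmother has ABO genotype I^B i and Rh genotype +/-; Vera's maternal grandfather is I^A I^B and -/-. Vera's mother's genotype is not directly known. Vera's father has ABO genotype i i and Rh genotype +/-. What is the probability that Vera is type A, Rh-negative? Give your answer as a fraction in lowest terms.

Vera's mother's ABO genotype from I^B i × I^A I^B: 1/4 I^A I^B, 1/4 I^A i, 1/4 I^B I^B, 1/4 I^B i.
Crossing each possibility with the father i i and summing P(type A): 1/4·1/2 + 1/4·1/2 + 1/4·0 + 1/4·0 = 1/4.
Similarly for Rh via the mother's Rh distribution: P(Rh-) = 3/8.
Independent loci: 1/4 × 3/8 = 3/32.

3/32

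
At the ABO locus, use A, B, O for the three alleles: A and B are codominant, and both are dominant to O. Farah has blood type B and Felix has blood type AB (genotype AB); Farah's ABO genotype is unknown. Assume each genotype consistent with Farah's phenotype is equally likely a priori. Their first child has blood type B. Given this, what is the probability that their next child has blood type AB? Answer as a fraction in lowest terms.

3/8

Possible genotypes: Farah ∈ {BB, BO}; Felix ∈ {AB}.
Weight each parental genotype pair by prior × P(type-B child):
  BB × AB: posterior weight 1/2; P(next child type AB) = 1/2.
  BO × AB: posterior weight 1/2; P(next child type AB) = 1/4.
Weighted sum = 3/8.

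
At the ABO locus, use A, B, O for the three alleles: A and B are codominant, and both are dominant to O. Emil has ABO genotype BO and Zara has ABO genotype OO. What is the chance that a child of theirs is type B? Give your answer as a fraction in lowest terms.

1/2

ABO cross BO × OO → offspring phenotypes: 1/2 O, 1/2 B.
So P(type B) = 1/2.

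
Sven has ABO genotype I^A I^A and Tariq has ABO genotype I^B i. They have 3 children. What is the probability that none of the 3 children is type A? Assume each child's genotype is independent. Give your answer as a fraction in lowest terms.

ABO cross I^A I^A × I^B i → 1/2 A, 1/2 AB.
So P(type A) = 1/2 per child.
P(not type A) = 1/2 for one child; (1/2)^3 = 1/8.

1/8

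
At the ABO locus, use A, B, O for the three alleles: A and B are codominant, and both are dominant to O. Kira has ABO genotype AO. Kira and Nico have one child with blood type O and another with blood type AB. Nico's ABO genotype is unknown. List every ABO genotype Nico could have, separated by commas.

For each candidate genotype of Nico, check whether crossing it with AO can produce every observed child phenotype.
  AA → possible child types {A} ✗
  AB → possible child types {A, B, AB} ✗
  AO → possible child types {O, A} ✗
  BB → possible child types {B, AB} ✗
  BO → possible child types {O, A, B, AB} ✓
  OO → possible child types {O, A} ✗

BO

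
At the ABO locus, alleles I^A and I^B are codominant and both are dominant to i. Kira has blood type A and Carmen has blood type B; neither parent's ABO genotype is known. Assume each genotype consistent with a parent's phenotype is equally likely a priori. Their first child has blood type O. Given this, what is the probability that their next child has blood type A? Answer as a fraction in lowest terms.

1/4

Possible genotypes: Kira ∈ {I^A I^A, I^A i}; Carmen ∈ {I^B I^B, I^B i}.
Weight each parental genotype pair by prior × P(type-O child):
  I^A i × I^B i: posterior weight 1; P(next child type A) = 1/4.
Weighted sum = 1/4.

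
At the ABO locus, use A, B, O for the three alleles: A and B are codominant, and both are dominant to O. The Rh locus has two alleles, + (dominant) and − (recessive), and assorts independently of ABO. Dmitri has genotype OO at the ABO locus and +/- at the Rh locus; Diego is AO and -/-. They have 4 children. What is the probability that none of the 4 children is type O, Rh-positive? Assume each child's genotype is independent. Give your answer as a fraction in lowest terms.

81/256

ABO cross OO × AO → 1/2 O, 1/2 A.
Rh cross +/- × -/- → 1/2 Rh+, 1/2 Rh-; so P(type O, Rh-positive) = 1/2 × 1/2 = 1/4 per child.
P(not type O, Rh-positive) = 3/4 for one child; (3/4)^4 = 81/256.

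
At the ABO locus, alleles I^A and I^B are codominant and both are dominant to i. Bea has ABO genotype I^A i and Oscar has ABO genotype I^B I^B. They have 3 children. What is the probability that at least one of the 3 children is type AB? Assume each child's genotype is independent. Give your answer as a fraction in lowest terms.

7/8

ABO cross I^A i × I^B I^B → 1/2 B, 1/2 AB.
So P(type AB) = 1/2 per child.
P(none) = (1/2)^3 = 1/8; P(at least one) = 1 − 1/8 = 7/8.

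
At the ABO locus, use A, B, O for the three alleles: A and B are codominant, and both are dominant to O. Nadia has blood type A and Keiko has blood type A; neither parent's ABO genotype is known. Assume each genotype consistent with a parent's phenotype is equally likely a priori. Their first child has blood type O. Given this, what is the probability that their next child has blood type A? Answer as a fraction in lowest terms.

Possible genotypes: Nadia ∈ {AA, AO}; Keiko ∈ {AA, AO}.
Weight each parental genotype pair by prior × P(type-O child):
  AO × AO: posterior weight 1; P(next child type A) = 3/4.
Weighted sum = 3/4.

3/4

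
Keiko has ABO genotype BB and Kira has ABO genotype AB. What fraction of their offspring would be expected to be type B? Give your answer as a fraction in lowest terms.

1/2

ABO cross BB × AB → offspring phenotypes: 1/2 B, 1/2 AB.
So P(type B) = 1/2.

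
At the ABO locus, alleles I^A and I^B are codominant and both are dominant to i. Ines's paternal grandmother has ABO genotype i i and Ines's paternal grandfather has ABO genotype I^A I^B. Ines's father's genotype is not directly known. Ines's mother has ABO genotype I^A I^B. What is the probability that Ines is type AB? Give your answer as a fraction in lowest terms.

Ines's father's ABO genotype from i i × I^A I^B: 1/2 I^A i, 1/2 I^B i.
Crossing each possibility with the mother I^A I^B and summing P(type AB): 1/2·1/4 + 1/2·1/4 = 1/4.

1/4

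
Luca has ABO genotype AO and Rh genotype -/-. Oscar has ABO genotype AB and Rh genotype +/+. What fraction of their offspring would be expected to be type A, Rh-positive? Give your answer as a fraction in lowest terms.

ABO cross AO × AB → offspring phenotypes: 1/2 A, 1/4 B, 1/4 AB.
Rh cross -/- × +/+ → 1 Rh+.
Independent loci: P(type A, Rh-positive) = 1/2 × 1 = 1/2.

1/2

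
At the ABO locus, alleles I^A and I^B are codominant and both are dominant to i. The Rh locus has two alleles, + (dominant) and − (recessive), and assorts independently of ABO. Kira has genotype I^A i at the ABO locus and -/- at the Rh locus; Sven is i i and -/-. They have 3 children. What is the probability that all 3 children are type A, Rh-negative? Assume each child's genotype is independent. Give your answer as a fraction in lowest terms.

1/8

ABO cross I^A i × i i → 1/2 O, 1/2 A.
Rh cross -/- × -/- → 1 Rh-; so P(type A, Rh-negative) = 1/2 × 1 = 1/2 per child.
All 3 independent: (1/2)^3 = 1/8.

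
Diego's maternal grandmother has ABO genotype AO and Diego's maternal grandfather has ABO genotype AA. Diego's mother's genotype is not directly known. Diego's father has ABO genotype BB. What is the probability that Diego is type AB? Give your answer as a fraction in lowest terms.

3/4

Diego's mother's ABO genotype from AO × AA: 1/2 AA, 1/2 AO.
Crossing each possibility with the father BB and summing P(type AB): 1/2·1 + 1/2·1/2 = 3/4.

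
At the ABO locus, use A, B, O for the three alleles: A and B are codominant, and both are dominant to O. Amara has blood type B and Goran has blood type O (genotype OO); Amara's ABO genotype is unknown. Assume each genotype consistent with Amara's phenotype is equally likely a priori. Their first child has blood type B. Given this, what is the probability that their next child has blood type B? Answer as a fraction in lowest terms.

Possible genotypes: Amara ∈ {BB, BO}; Goran ∈ {OO}.
Weight each parental genotype pair by prior × P(type-B child):
  BB × OO: posterior weight 2/3; P(next child type B) = 1.
  BO × OO: posterior weight 1/3; P(next child type B) = 1/2.
Weighted sum = 5/6.

5/6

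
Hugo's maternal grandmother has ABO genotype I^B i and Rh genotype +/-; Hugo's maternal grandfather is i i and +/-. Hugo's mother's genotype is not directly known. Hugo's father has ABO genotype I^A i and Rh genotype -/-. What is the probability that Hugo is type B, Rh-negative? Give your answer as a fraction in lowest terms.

1/16

Hugo's mother's ABO genotype from I^B i × i i: 1/2 I^B i, 1/2 i i.
Crossing each possibility with the father I^A i and summing P(type B): 1/2·1/4 + 1/2·0 = 1/8.
Similarly for Rh via the mother's Rh distribution: P(Rh-) = 1/2.
Independent loci: 1/8 × 1/2 = 1/16.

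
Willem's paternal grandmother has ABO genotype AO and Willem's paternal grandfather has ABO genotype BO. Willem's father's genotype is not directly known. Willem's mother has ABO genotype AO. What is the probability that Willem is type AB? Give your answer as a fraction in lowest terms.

Willem's father's ABO genotype from AO × BO: 1/4 AB, 1/4 AO, 1/4 BO, 1/4 OO.
Crossing each possibility with the mother AO and summing P(type AB): 1/4·1/4 + 1/4·0 + 1/4·1/4 + 1/4·0 = 1/8.

1/8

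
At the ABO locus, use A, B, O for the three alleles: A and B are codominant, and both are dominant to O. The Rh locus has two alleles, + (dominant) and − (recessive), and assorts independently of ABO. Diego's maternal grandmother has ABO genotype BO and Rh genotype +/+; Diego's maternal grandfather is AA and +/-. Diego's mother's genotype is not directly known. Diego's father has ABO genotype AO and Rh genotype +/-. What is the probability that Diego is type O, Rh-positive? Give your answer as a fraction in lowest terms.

Diego's mother's ABO genotype from BO × AA: 1/2 AB, 1/2 AO.
Crossing each possibility with the father AO and summing P(type O): 1/2·0 + 1/2·1/4 = 1/8.
Similarly for Rh via the mother's Rh distribution: P(Rh+) = 7/8.
Independent loci: 1/8 × 7/8 = 7/64.

7/64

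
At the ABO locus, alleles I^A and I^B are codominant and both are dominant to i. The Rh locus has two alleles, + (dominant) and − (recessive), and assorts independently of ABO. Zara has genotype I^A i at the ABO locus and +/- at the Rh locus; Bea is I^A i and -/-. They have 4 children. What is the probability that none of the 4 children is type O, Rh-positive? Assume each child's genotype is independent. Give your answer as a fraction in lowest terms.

ABO cross I^A i × I^A i → 1/4 O, 3/4 A.
Rh cross +/- × -/- → 1/2 Rh+, 1/2 Rh-; so P(type O, Rh-positive) = 1/4 × 1/2 = 1/8 per child.
P(not type O, Rh-positive) = 7/8 for one child; (7/8)^4 = 2401/4096.

2401/4096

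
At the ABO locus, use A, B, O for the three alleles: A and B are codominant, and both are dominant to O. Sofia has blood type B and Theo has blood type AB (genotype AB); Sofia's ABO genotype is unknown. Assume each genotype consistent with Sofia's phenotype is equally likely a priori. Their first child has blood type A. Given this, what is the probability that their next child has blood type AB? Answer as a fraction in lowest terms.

1/4

Possible genotypes: Sofia ∈ {BB, BO}; Theo ∈ {AB}.
Weight each parental genotype pair by prior × P(type-A child):
  BO × AB: posterior weight 1; P(next child type AB) = 1/4.
Weighted sum = 1/4.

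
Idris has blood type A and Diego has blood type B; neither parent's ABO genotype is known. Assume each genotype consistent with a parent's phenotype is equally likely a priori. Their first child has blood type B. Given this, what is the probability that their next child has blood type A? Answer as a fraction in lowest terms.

Possible genotypes: Idris ∈ {I^A I^A, I^A i}; Diego ∈ {I^B I^B, I^B i}.
Weight each parental genotype pair by prior × P(type-B child):
  I^A i × I^B I^B: posterior weight 2/3; P(next child type A) = 0.
  I^A i × I^B i: posterior weight 1/3; P(next child type A) = 1/4.
Weighted sum = 1/12.

1/12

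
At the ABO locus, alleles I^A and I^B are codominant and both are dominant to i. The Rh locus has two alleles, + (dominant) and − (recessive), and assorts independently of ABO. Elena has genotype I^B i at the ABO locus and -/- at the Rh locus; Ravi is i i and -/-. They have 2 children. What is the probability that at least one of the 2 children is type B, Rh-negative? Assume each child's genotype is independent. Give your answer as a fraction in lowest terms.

3/4

ABO cross I^B i × i i → 1/2 O, 1/2 B.
Rh cross -/- × -/- → 1 Rh-; so P(type B, Rh-negative) = 1/2 × 1 = 1/2 per child.
P(none) = (1/2)^2 = 1/4; P(at least one) = 1 − 1/4 = 3/4.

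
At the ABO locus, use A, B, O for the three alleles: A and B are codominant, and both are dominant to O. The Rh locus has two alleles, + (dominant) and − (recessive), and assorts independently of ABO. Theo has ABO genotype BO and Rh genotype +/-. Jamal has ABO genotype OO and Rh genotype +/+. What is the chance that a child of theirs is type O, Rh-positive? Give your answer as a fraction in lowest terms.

1/2

ABO cross BO × OO → offspring phenotypes: 1/2 O, 1/2 B.
Rh cross +/- × +/+ → 1 Rh+.
Independent loci: P(type O, Rh-positive) = 1/2 × 1 = 1/2.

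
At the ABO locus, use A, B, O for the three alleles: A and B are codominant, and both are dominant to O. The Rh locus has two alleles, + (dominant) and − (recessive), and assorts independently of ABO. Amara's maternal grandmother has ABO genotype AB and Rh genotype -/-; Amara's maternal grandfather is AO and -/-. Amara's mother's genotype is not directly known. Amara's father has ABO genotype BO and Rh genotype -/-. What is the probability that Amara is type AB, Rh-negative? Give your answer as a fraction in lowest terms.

Amara's mother's ABO genotype from AB × AO: 1/4 AA, 1/4 AB, 1/4 AO, 1/4 BO.
Crossing each possibility with the father BO and summing P(type AB): 1/4·1/2 + 1/4·1/4 + 1/4·1/4 + 1/4·0 = 1/4.
Similarly for Rh via the mother's Rh distribution: P(Rh-) = 1.
Independent loci: 1/4 × 1 = 1/4.

1/4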